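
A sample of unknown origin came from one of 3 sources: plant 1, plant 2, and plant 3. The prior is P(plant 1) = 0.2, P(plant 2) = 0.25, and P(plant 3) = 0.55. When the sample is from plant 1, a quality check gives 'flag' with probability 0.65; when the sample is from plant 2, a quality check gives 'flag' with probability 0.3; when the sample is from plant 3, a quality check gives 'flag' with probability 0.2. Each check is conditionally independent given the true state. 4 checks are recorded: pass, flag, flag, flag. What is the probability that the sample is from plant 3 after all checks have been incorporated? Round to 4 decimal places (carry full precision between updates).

0.1281

After 'pass': normaliser = 0.35·0.2000 + 0.7·0.2500 + 0.8·0.5500; P(plant 1) ≈ 0.1022, P(plant 2) ≈ 0.2555, P(plant 3) ≈ 0.6423
After 'flag': normaliser = 0.65·0.1022 + 0.3·0.2555 + 0.2·0.6423; P(plant 1) ≈ 0.2446, P(plant 2) ≈ 0.2823, P(plant 3) ≈ 0.4731
After 'flag': normaliser = 0.65·0.2446 + 0.3·0.2823 + 0.2·0.4731; P(plant 1) ≈ 0.4700, P(plant 2) ≈ 0.2503, P(plant 3) ≈ 0.2797
After 'flag': normaliser = 0.65·0.4700 + 0.3·0.2503 + 0.2·0.2797; P(plant 1) ≈ 0.6998, P(plant 2) ≈ 0.1720, P(plant 3) ≈ 0.1281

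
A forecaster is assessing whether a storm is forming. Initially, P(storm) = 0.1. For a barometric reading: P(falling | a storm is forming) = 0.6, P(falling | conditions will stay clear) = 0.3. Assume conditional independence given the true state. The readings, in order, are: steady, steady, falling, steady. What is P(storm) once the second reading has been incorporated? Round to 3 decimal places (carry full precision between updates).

Each posterior becomes the prior for the next update.
After 'steady': P(storm) = 0.4·0.1000 / (0.4·0.1000 + 0.7·0.9000) ≈ 0.0597
After 'steady': P(storm) = 0.4·0.0597 / (0.4·0.0597 + 0.7·0.9403) ≈ 0.0350

0.035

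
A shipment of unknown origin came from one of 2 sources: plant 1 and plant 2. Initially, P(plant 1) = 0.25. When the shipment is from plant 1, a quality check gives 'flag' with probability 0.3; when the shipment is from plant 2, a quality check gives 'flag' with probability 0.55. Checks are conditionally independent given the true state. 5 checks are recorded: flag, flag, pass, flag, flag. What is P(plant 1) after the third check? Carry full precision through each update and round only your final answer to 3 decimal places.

0.134

After 'flag': P(plant 1) = 0.3·0.2500 / (0.3·0.2500 + 0.55·0.7500) ≈ 0.1538
After 'flag': P(plant 1) = 0.3·0.1538 / (0.3·0.1538 + 0.55·0.8462) ≈ 0.0902
After 'pass': P(plant 1) = 0.7·0.0902 / (0.7·0.0902 + 0.45·0.9098) ≈ 0.1337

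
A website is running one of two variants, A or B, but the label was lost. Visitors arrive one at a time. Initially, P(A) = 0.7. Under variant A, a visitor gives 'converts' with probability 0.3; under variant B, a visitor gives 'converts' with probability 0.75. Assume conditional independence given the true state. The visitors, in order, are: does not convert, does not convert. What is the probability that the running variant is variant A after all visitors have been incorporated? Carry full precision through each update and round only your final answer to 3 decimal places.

After 'does not convert': P(A) = 0.7·0.7000 / (0.7·0.7000 + 0.25·0.3000) ≈ 0.8673
After 'does not convert': P(A) = 0.7·0.8673 / (0.7·0.8673 + 0.25·0.1327) ≈ 0.9482

0.948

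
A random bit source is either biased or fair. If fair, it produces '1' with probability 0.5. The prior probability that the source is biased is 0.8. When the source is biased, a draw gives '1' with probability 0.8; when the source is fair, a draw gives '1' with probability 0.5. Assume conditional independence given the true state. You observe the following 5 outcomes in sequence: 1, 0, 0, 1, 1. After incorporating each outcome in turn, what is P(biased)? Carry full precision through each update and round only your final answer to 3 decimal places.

Each posterior becomes the prior for the next update.
After '1': P(biased) = 0.8·0.8000 / (0.8·0.8000 + 0.5·0.2000) ≈ 0.8649
After '0': P(biased) = 0.2·0.8649 / (0.2·0.8649 + 0.5·0.1351) ≈ 0.7191
After '0': P(biased) = 0.2·0.7191 / (0.2·0.7191 + 0.5·0.2809) ≈ 0.5059
After '1': P(biased) = 0.8·0.5059 / (0.8·0.5059 + 0.5·0.4941) ≈ 0.6210
After '1': P(biased) = 0.8·0.6210 / (0.8·0.6210 + 0.5·0.3790) ≈ 0.7239

0.724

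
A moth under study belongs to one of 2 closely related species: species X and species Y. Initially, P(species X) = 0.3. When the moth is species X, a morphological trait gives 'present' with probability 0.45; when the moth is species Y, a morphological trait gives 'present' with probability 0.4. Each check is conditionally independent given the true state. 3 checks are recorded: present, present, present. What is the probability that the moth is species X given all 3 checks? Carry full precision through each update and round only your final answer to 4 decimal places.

After 'present': P(species X) = 0.45·0.3000 / (0.45·0.3000 + 0.4·0.7000) ≈ 0.3253
After 'present': P(species X) = 0.45·0.3253 / (0.45·0.3253 + 0.4·0.6747) ≈ 0.3517
After 'present': P(species X) = 0.45·0.3517 / (0.45·0.3517 + 0.4·0.6483) ≈ 0.3790

0.3790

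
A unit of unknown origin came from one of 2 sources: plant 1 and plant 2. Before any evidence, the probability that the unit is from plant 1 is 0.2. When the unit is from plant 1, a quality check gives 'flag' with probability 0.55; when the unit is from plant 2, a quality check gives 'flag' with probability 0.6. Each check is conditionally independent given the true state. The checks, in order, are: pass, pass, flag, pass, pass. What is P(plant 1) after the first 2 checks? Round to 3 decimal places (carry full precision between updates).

After 'pass': P(plant 1) = 0.45·0.2000 / (0.45·0.2000 + 0.4·0.8000) ≈ 0.2195
After 'pass': P(plant 1) = 0.45·0.2195 / (0.45·0.2195 + 0.4·0.7805) ≈ 0.2404

0.240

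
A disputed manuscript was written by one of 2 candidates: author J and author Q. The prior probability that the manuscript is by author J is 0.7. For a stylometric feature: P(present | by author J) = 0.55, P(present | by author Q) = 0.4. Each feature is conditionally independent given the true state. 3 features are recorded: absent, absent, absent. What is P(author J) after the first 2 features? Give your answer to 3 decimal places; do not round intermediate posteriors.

Apply Bayes' rule sequentially, carrying P(author J) forward.
After 'absent': P(author J) = 0.45·0.7000 / (0.45·0.7000 + 0.6·0.3000) ≈ 0.6364
After 'absent': P(author J) = 0.45·0.6364 / (0.45·0.6364 + 0.6·0.3636) ≈ 0.5676

0.568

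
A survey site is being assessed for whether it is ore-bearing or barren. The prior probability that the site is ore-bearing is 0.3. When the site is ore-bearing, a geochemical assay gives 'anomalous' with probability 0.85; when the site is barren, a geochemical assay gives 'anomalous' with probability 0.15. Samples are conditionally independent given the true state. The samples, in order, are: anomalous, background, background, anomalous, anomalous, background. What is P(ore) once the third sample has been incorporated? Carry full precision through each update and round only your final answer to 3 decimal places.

0.070

After 'anomalous': P(ore) = 0.85·0.3000 / (0.85·0.3000 + 0.15·0.7000) ≈ 0.7083
After 'background': P(ore) = 0.15·0.7083 / (0.15·0.7083 + 0.85·0.2917) ≈ 0.3000
After 'background': P(ore) = 0.15·0.3000 / (0.15·0.3000 + 0.85·0.7000) ≈ 0.0703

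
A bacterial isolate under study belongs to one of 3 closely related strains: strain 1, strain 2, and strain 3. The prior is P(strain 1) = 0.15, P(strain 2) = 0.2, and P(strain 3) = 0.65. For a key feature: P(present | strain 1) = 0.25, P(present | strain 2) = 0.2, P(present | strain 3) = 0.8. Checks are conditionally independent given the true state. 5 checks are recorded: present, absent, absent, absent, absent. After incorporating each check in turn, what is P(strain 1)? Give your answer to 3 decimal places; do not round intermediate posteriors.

After 'present': normaliser = 0.25·0.1500 + 0.2·0.2000 + 0.8·0.6500; P(strain 1) ≈ 0.0628, P(strain 2) ≈ 0.0669, P(strain 3) ≈ 0.8703
After 'absent': normaliser = 0.75·0.0628 + 0.8·0.0669 + 0.2·0.8703; P(strain 1) ≈ 0.1714, P(strain 2) ≈ 0.1950, P(strain 3) ≈ 0.6337
After 'absent': normaliser = 0.75·0.1714 + 0.8·0.1950 + 0.2·0.6337; P(strain 1) ≈ 0.3125, P(strain 2) ≈ 0.3793, P(strain 3) ≈ 0.3082
After 'absent': normaliser = 0.75·0.3125 + 0.8·0.3793 + 0.2·0.3082; P(strain 1) ≈ 0.3910, P(strain 2) ≈ 0.5062, P(strain 3) ≈ 0.1028
After 'absent': normaliser = 0.75·0.3910 + 0.8·0.5062 + 0.2·0.1028; P(strain 1) ≈ 0.4080, P(strain 2) ≈ 0.5634, P(strain 3) ≈ 0.0286

0.408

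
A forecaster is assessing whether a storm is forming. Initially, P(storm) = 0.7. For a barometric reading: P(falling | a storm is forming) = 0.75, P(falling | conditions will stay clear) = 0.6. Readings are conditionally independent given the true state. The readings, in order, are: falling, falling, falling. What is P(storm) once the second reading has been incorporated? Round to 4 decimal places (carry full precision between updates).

After 'falling': P(storm) = 0.75·0.7000 / (0.75·0.7000 + 0.6·0.3000) ≈ 0.7447
After 'falling': P(storm) = 0.75·0.7447 / (0.75·0.7447 + 0.6·0.2553) ≈ 0.7848

0.7848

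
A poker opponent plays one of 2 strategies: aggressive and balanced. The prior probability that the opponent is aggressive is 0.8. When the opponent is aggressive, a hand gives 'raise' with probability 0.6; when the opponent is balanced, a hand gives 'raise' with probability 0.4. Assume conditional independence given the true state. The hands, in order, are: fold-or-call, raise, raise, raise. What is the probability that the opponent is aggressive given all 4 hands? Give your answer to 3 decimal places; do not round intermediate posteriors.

After 'fold-or-call': P(aggressive) = 0.4·0.8000 / (0.4·0.8000 + 0.6·0.2000) ≈ 0.7273
After 'raise': P(aggressive) = 0.6·0.7273 / (0.6·0.7273 + 0.4·0.2727) ≈ 0.8000
After 'raise': P(aggressive) = 0.6·0.8000 / (0.6·0.8000 + 0.4·0.2000) ≈ 0.8571
After 'raise': P(aggressive) = 0.6·0.8571 / (0.6·0.8571 + 0.4·0.1429) ≈ 0.9000

0.900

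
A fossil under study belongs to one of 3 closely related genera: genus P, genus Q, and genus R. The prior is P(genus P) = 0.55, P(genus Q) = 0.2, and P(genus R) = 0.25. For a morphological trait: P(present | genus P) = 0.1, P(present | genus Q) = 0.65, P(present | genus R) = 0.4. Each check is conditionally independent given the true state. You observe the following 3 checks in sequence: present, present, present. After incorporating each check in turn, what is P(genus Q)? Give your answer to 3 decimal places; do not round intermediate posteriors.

0.768

After 'present': normaliser = 0.1·0.5500 + 0.65·0.2000 + 0.4·0.2500; P(genus P) ≈ 0.1930, P(genus Q) ≈ 0.4561, P(genus R) ≈ 0.3509
After 'present': normaliser = 0.1·0.1930 + 0.65·0.4561 + 0.4·0.3509; P(genus P) ≈ 0.0423, P(genus Q) ≈ 0.6500, P(genus R) ≈ 0.3077
After 'present': normaliser = 0.1·0.0423 + 0.65·0.6500 + 0.4·0.3077; P(genus P) ≈ 0.0077, P(genus Q) ≈ 0.7685, P(genus R) ≈ 0.2239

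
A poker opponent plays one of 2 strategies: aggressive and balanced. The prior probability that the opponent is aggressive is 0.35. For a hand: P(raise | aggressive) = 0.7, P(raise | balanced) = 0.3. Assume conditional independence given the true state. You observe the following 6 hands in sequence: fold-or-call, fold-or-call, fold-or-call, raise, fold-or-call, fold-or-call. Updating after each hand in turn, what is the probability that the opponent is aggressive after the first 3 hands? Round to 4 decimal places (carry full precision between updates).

After 'fold-or-call': P(aggressive) = 0.3·0.3500 / (0.3·0.3500 + 0.7·0.6500) ≈ 0.1875
After 'fold-or-call': P(aggressive) = 0.3·0.1875 / (0.3·0.1875 + 0.7·0.8125) ≈ 0.0900
After 'fold-or-call': P(aggressive) = 0.3·0.0900 / (0.3·0.0900 + 0.7·0.9100) ≈ 0.0407

0.0407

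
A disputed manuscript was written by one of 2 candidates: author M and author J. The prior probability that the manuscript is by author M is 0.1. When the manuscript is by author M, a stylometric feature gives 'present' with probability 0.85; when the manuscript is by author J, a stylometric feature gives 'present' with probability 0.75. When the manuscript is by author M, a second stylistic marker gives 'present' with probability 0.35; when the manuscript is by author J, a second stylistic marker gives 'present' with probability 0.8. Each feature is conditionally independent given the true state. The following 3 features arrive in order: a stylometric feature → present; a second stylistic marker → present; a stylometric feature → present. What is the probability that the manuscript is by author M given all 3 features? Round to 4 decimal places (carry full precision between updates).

After a stylometric feature='present': P(author M) = 0.85·0.1000 / (0.85·0.1000 + 0.75·0.9000) ≈ 0.1118
After a second stylistic marker='present': P(author M) = 0.35·0.1118 / (0.35·0.1118 + 0.8·0.8882) ≈ 0.0522
After a stylometric feature='present': P(author M) = 0.85·0.0522 / (0.85·0.0522 + 0.75·0.9478) ≈ 0.0588

0.0588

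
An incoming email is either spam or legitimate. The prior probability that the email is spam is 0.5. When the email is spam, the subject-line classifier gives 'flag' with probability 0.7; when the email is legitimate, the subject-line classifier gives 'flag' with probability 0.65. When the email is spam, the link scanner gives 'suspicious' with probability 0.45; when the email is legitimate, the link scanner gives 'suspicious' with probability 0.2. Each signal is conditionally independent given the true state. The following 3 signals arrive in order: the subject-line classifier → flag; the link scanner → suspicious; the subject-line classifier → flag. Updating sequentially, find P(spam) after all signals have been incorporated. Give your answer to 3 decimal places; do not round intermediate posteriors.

0.723

After the subject-line classifier='flag': P(spam) = 0.7·0.5000 / (0.7·0.5000 + 0.65·0.5000) ≈ 0.5185
After the link scanner='suspicious': P(spam) = 0.45·0.5185 / (0.45·0.5185 + 0.2·0.4815) ≈ 0.7079
After the subject-line classifier='flag': P(spam) = 0.7·0.7079 / (0.7·0.7079 + 0.65·0.2921) ≈ 0.7230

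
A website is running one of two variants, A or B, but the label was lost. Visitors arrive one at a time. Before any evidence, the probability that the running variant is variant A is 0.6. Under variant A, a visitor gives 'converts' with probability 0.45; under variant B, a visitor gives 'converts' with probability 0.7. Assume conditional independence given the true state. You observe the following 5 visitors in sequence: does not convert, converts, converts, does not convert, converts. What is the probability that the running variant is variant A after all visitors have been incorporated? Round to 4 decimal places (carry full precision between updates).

0.5725

After 'does not convert': P(A) = 0.55·0.6000 / (0.55·0.6000 + 0.3·0.4000) ≈ 0.7333
After 'converts': P(A) = 0.45·0.7333 / (0.45·0.7333 + 0.7·0.2667) ≈ 0.6387
After 'converts': P(A) = 0.45·0.6387 / (0.45·0.6387 + 0.7·0.3613) ≈ 0.5319
After 'does not convert': P(A) = 0.55·0.5319 / (0.55·0.5319 + 0.3·0.4681) ≈ 0.6757
After 'converts': P(A) = 0.45·0.6757 / (0.45·0.6757 + 0.7·0.3243) ≈ 0.5725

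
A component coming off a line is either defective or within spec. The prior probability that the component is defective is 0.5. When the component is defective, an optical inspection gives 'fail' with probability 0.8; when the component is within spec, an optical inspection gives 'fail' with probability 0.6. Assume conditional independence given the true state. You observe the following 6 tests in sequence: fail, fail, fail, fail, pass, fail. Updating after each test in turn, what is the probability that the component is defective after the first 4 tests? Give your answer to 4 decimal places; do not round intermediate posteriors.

After 'fail': P(defective) = 0.8·0.5000 / (0.8·0.5000 + 0.6·0.5000) ≈ 0.5714
After 'fail': P(defective) = 0.8·0.5714 / (0.8·0.5714 + 0.6·0.4286) ≈ 0.6400
After 'fail': P(defective) = 0.8·0.6400 / (0.8·0.6400 + 0.6·0.3600) ≈ 0.7033
After 'fail': P(defective) = 0.8·0.7033 / (0.8·0.7033 + 0.6·0.2967) ≈ 0.7596

0.7596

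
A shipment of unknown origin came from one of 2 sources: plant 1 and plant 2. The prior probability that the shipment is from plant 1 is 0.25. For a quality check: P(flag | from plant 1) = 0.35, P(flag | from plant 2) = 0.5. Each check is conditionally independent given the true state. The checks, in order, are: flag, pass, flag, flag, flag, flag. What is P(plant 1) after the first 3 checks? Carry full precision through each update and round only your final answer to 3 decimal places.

0.175

After 'flag': P(plant 1) = 0.35·0.2500 / (0.35·0.2500 + 0.5·0.7500) ≈ 0.1892
After 'pass': P(plant 1) = 0.65·0.1892 / (0.65·0.1892 + 0.5·0.8108) ≈ 0.2327
After 'flag': P(plant 1) = 0.35·0.2327 / (0.35·0.2327 + 0.5·0.7673) ≈ 0.1751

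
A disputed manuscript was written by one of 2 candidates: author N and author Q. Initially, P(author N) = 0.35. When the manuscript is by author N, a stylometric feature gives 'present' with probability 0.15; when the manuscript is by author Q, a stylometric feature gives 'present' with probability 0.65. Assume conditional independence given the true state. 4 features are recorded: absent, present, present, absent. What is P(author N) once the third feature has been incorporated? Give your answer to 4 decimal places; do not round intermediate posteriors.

After 'absent': P(author N) = 0.85·0.3500 / (0.85·0.3500 + 0.35·0.6500) ≈ 0.5667
After 'present': P(author N) = 0.15·0.5667 / (0.15·0.5667 + 0.65·0.4333) ≈ 0.2318
After 'present': P(author N) = 0.15·0.2318 / (0.15·0.2318 + 0.65·0.7682) ≈ 0.0651

0.0651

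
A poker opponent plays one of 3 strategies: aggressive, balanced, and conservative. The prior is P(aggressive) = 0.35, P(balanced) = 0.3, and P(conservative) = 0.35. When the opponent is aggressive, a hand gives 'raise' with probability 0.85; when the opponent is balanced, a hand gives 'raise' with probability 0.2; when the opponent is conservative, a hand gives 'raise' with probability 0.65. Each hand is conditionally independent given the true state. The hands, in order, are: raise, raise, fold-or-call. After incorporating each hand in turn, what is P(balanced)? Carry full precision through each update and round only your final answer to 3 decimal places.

After 'raise': normaliser = 0.85·0.3500 + 0.2·0.3000 + 0.65·0.3500; P(aggressive) ≈ 0.5085, P(balanced) ≈ 0.1026, P(conservative) ≈ 0.3889
After 'raise': normaliser = 0.85·0.5085 + 0.2·0.1026 + 0.65·0.3889; P(aggressive) ≈ 0.6127, P(balanced) ≈ 0.0291, P(conservative) ≈ 0.3583
After 'fold-or-call': normaliser = 0.15·0.6127 + 0.8·0.0291 + 0.35·0.3583; P(aggressive) ≈ 0.3820, P(balanced) ≈ 0.0967, P(conservative) ≈ 0.5213

0.097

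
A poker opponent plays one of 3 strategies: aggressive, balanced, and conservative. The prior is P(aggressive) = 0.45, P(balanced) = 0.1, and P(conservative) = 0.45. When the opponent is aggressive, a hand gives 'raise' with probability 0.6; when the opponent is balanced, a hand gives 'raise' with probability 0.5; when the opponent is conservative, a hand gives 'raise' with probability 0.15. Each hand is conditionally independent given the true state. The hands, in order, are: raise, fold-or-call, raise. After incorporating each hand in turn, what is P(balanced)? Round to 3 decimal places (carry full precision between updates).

0.146

After 'raise': normaliser = 0.6·0.4500 + 0.5·0.1000 + 0.15·0.4500; P(aggressive) ≈ 0.6968, P(balanced) ≈ 0.1290, P(conservative) ≈ 0.1742
After 'fold-or-call': normaliser = 0.4·0.6968 + 0.5·0.1290 + 0.85·0.1742; P(aggressive) ≈ 0.5673, P(balanced) ≈ 0.1313, P(conservative) ≈ 0.3014
After 'raise': normaliser = 0.6·0.5673 + 0.5·0.1313 + 0.15·0.3014; P(aggressive) ≈ 0.7543, P(balanced) ≈ 0.1455, P(conservative) ≈ 0.1002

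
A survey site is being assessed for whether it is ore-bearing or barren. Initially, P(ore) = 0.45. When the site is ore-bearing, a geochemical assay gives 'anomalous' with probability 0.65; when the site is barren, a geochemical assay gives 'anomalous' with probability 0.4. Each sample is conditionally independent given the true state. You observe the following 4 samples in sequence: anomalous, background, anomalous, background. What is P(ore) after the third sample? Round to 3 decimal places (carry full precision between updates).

After 'anomalous': P(ore) = 0.65·0.4500 / (0.65·0.4500 + 0.4·0.5500) ≈ 0.5707
After 'background': P(ore) = 0.35·0.5707 / (0.35·0.5707 + 0.6·0.4293) ≈ 0.4368
After 'anomalous': P(ore) = 0.65·0.4368 / (0.65·0.4368 + 0.4·0.5632) ≈ 0.5576

0.558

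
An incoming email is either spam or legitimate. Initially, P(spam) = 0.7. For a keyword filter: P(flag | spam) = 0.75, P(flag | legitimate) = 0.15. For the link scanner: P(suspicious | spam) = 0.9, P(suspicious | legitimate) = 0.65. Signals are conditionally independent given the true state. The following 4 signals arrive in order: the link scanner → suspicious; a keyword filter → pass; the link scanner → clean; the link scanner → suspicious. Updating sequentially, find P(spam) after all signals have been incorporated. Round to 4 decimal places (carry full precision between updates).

After the link scanner='suspicious': P(spam) = 0.9·0.7000 / (0.9·0.7000 + 0.65·0.3000) ≈ 0.7636
After a keyword filter='pass': P(spam) = 0.25·0.7636 / (0.25·0.7636 + 0.85·0.2364) ≈ 0.4872
After the link scanner='clean': P(spam) = 0.1·0.4872 / (0.1·0.4872 + 0.35·0.5128) ≈ 0.2135
After the link scanner='suspicious': P(spam) = 0.9·0.2135 / (0.9·0.2135 + 0.65·0.7865) ≈ 0.2732

0.2732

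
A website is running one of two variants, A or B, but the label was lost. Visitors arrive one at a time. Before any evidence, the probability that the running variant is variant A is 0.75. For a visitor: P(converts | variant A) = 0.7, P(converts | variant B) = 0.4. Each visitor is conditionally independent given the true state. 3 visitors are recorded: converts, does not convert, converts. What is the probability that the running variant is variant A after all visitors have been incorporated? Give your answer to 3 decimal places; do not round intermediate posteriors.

0.821

Each posterior becomes the prior for the next update.
After 'converts': P(A) = 0.7·0.7500 / (0.7·0.7500 + 0.4·0.2500) ≈ 0.8400
After 'does not convert': P(A) = 0.3·0.8400 / (0.3·0.8400 + 0.6·0.1600) ≈ 0.7241
After 'converts': P(A) = 0.7·0.7241 / (0.7·0.7241 + 0.4·0.2759) ≈ 0.8212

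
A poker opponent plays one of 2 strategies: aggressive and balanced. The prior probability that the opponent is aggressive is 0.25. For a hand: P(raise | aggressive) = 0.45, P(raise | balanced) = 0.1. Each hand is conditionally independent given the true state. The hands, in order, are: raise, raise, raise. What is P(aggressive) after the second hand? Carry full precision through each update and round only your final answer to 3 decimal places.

0.871

Each posterior becomes the prior for the next update.
After 'raise': P(aggressive) = 0.45·0.2500 / (0.45·0.2500 + 0.1·0.7500) ≈ 0.6000
After 'raise': P(aggressive) = 0.45·0.6000 / (0.45·0.6000 + 0.1·0.4000) ≈ 0.8710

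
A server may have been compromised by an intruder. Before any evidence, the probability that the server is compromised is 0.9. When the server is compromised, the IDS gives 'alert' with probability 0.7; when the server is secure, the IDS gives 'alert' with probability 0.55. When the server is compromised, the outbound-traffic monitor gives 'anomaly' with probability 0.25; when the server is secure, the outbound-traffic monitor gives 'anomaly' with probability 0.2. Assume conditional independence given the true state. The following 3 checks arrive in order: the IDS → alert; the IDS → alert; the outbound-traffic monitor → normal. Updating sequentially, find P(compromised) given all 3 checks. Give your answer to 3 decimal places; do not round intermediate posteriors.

0.932

After the IDS='alert': P(compromised) = 0.7·0.9000 / (0.7·0.9000 + 0.55·0.1000) ≈ 0.9197
After the IDS='alert': P(compromised) = 0.7·0.9197 / (0.7·0.9197 + 0.55·0.0803) ≈ 0.9358
After the outbound-traffic monitor='normal': P(compromised) = 0.75·0.9358 / (0.75·0.9358 + 0.8·0.0642) ≈ 0.9318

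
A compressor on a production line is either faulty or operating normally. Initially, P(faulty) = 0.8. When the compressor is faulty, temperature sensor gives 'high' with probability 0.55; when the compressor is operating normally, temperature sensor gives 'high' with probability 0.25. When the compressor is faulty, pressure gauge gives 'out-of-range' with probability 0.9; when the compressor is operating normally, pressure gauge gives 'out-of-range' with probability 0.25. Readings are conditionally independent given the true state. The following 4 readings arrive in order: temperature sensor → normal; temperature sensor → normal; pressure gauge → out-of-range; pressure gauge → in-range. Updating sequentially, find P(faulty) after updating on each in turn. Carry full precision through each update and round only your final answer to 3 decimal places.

0.409

After temperature sensor='normal': P(faulty) = 0.45·0.8000 / (0.45·0.8000 + 0.75·0.2000) ≈ 0.7059
After temperature sensor='normal': P(faulty) = 0.45·0.7059 / (0.45·0.7059 + 0.75·0.2941) ≈ 0.5902
After pressure gauge='out-of-range': P(faulty) = 0.9·0.5902 / (0.9·0.5902 + 0.25·0.4098) ≈ 0.8383
After pressure gauge='in-range': P(faulty) = 0.1·0.8383 / (0.1·0.8383 + 0.75·0.1617) ≈ 0.4087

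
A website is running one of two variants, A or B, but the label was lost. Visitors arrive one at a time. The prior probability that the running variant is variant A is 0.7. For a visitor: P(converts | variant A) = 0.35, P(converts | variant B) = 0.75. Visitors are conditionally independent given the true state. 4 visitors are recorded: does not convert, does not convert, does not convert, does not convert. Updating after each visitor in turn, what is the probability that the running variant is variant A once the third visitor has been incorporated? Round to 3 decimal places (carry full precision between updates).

After 'does not convert': P(A) = 0.65·0.7000 / (0.65·0.7000 + 0.25·0.3000) ≈ 0.8585
After 'does not convert': P(A) = 0.65·0.8585 / (0.65·0.8585 + 0.25·0.1415) ≈ 0.9404
After 'does not convert': P(A) = 0.65·0.9404 / (0.65·0.9404 + 0.25·0.0596) ≈ 0.9762

0.976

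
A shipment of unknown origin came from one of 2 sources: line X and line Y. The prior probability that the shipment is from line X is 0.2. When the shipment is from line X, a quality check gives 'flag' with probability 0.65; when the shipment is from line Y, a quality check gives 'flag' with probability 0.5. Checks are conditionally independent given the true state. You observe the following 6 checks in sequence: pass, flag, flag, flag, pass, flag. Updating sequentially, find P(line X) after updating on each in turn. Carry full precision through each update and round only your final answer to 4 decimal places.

After 'pass': P(line X) = 0.35·0.2000 / (0.35·0.2000 + 0.5·0.8000) ≈ 0.1489
After 'flag': P(line X) = 0.65·0.1489 / (0.65·0.1489 + 0.5·0.8511) ≈ 0.1853
After 'flag': P(line X) = 0.65·0.1853 / (0.65·0.1853 + 0.5·0.8147) ≈ 0.2282
After 'flag': P(line X) = 0.65·0.2282 / (0.65·0.2282 + 0.5·0.7718) ≈ 0.2777
After 'pass': P(line X) = 0.35·0.2777 / (0.35·0.2777 + 0.5·0.7223) ≈ 0.2121
After 'flag': P(line X) = 0.65·0.2121 / (0.65·0.2121 + 0.5·0.7879) ≈ 0.2592

0.2592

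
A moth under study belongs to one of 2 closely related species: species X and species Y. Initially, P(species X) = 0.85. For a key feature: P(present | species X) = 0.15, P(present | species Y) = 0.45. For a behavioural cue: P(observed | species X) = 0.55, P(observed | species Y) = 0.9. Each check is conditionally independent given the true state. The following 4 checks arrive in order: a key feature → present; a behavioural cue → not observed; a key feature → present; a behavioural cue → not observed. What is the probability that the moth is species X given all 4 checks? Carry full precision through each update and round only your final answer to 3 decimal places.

After a key feature='present': P(species X) = 0.15·0.8500 / (0.15·0.8500 + 0.45·0.1500) ≈ 0.6538
After a behavioural cue='not observed': P(species X) = 0.45·0.6538 / (0.45·0.6538 + 0.1·0.3462) ≈ 0.8947
After a key feature='present': P(species X) = 0.15·0.8947 / (0.15·0.8947 + 0.45·0.1053) ≈ 0.7391
After a behavioural cue='not observed': P(species X) = 0.45·0.7391 / (0.45·0.7391 + 0.1·0.2609) ≈ 0.9273

0.927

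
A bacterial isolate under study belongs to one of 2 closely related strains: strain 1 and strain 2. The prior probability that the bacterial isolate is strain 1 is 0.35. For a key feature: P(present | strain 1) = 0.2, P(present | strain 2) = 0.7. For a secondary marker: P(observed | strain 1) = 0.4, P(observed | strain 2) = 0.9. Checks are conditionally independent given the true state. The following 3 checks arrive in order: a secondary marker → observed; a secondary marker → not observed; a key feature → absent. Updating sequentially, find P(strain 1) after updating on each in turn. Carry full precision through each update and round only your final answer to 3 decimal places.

After a secondary marker='observed': P(strain 1) = 0.4·0.3500 / (0.4·0.3500 + 0.9·0.6500) ≈ 0.1931
After a secondary marker='not observed': P(strain 1) = 0.6·0.1931 / (0.6·0.1931 + 0.1·0.8069) ≈ 0.5895
After a key feature='absent': P(strain 1) = 0.8·0.5895 / (0.8·0.5895 + 0.3·0.4105) ≈ 0.7929

0.793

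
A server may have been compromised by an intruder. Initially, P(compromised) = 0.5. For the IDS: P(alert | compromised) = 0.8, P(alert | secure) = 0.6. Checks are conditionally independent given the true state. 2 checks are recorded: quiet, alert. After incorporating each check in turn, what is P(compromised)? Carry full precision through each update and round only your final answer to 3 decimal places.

Each posterior becomes the prior for the next update.
After 'quiet': P(compromised) = 0.2·0.5000 / (0.2·0.5000 + 0.4·0.5000) ≈ 0.3333
After 'alert': P(compromised) = 0.8·0.3333 / (0.8·0.3333 + 0.6·0.6667) ≈ 0.4000

0.400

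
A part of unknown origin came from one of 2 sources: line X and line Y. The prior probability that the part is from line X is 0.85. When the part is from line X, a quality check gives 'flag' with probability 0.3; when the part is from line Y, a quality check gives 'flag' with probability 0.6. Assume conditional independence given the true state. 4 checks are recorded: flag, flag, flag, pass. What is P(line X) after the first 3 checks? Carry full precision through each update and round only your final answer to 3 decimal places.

0.415

After 'flag': P(line X) = 0.3·0.8500 / (0.3·0.8500 + 0.6·0.1500) ≈ 0.7391
After 'flag': P(line X) = 0.3·0.7391 / (0.3·0.7391 + 0.6·0.2609) ≈ 0.5862
After 'flag': P(line X) = 0.3·0.5862 / (0.3·0.5862 + 0.6·0.4138) ≈ 0.4146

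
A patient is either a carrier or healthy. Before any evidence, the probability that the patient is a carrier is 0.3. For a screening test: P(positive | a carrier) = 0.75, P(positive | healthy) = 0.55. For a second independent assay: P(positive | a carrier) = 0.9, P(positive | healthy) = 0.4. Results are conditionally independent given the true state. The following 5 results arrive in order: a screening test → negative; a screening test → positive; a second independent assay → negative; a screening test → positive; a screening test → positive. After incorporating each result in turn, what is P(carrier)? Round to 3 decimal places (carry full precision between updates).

0.091

Apply Bayes' rule sequentially, carrying P(carrier) forward.
After a screening test='negative': P(carrier) = 0.25·0.3000 / (0.25·0.3000 + 0.45·0.7000) ≈ 0.1923
After a screening test='positive': P(carrier) = 0.75·0.1923 / (0.75·0.1923 + 0.55·0.8077) ≈ 0.2451
After a second independent assay='negative': P(carrier) = 0.1·0.2451 / (0.1·0.2451 + 0.6·0.7549) ≈ 0.0513
After a screening test='positive': P(carrier) = 0.75·0.0513 / (0.75·0.0513 + 0.55·0.9487) ≈ 0.0687
After a screening test='positive': P(carrier) = 0.75·0.0687 / (0.75·0.0687 + 0.55·0.9313) ≈ 0.0914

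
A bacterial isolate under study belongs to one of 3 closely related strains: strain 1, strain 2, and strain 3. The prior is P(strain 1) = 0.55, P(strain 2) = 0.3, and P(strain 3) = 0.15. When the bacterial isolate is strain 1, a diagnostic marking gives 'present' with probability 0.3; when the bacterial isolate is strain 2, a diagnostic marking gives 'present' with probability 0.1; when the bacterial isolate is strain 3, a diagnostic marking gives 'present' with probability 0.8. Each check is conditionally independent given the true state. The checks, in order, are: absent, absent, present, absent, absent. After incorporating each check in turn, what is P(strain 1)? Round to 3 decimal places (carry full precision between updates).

0.666

After 'absent': normaliser = 0.7·0.5500 + 0.9·0.3000 + 0.2·0.1500; P(strain 1) ≈ 0.5620, P(strain 2) ≈ 0.3942, P(strain 3) ≈ 0.0438
After 'absent': normaliser = 0.7·0.5620 + 0.9·0.3942 + 0.2·0.0438; P(strain 1) ≈ 0.5198, P(strain 2) ≈ 0.4687, P(strain 3) ≈ 0.0116
After 'present': normaliser = 0.3·0.5198 + 0.1·0.4687 + 0.8·0.0116; P(strain 1) ≈ 0.7353, P(strain 2) ≈ 0.2210, P(strain 3) ≈ 0.0437
After 'absent': normaliser = 0.7·0.7353 + 0.9·0.2210 + 0.2·0.0437; P(strain 1) ≈ 0.7126, P(strain 2) ≈ 0.2754, P(strain 3) ≈ 0.0121
After 'absent': normaliser = 0.7·0.7126 + 0.9·0.2754 + 0.2·0.0121; P(strain 1) ≈ 0.6659, P(strain 2) ≈ 0.3309, P(strain 3) ≈ 0.0032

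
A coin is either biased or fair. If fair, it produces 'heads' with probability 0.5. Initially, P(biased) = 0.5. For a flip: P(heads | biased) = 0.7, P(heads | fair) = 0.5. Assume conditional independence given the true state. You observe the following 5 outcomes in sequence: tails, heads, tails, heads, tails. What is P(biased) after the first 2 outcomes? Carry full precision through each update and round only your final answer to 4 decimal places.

0.4565

After 'tails': P(biased) = 0.3·0.5000 / (0.3·0.5000 + 0.5·0.5000) ≈ 0.3750
After 'heads': P(biased) = 0.7·0.3750 / (0.7·0.3750 + 0.5·0.6250) ≈ 0.4565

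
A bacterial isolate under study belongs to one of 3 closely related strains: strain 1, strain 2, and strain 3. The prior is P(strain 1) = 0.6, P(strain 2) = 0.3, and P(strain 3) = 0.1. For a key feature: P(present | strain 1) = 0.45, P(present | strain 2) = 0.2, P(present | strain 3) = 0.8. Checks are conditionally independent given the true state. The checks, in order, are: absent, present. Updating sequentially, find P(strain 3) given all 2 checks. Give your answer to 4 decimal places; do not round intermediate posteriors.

Apply Bayes' rule sequentially, carrying P(strain 3) forward.
After 'absent': normaliser = 0.55·0.6000 + 0.8·0.3000 + 0.2·0.1000; P(strain 1) ≈ 0.5593, P(strain 2) ≈ 0.4068, P(strain 3) ≈ 0.0339
After 'present': normaliser = 0.45·0.5593 + 0.2·0.4068 + 0.8·0.0339; P(strain 1) ≈ 0.6988, P(strain 2) ≈ 0.2259, P(strain 3) ≈ 0.0753

0.0753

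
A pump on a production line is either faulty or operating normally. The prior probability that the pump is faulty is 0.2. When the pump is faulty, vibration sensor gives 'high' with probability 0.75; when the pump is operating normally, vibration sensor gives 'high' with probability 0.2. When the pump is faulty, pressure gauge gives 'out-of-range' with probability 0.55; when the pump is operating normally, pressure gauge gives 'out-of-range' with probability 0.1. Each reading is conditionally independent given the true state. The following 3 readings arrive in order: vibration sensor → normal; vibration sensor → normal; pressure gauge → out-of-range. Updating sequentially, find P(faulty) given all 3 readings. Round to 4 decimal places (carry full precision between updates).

0.1184

Apply Bayes' rule sequentially, carrying P(faulty) forward.
After vibration sensor='normal': P(faulty) = 0.25·0.2000 / (0.25·0.2000 + 0.8·0.8000) ≈ 0.0725
After vibration sensor='normal': P(faulty) = 0.25·0.0725 / (0.25·0.0725 + 0.8·0.9275) ≈ 0.0238
After pressure gauge='out-of-range': P(faulty) = 0.55·0.0238 / (0.55·0.0238 + 0.1·0.9762) ≈ 0.1184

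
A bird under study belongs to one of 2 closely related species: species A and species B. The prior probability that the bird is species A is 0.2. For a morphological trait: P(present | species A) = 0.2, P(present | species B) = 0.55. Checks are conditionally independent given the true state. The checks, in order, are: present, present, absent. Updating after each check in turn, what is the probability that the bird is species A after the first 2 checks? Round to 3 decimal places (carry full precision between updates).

0.032

After 'present': P(species A) = 0.2·0.2000 / (0.2·0.2000 + 0.55·0.8000) ≈ 0.0833
After 'present': P(species A) = 0.2·0.0833 / (0.2·0.0833 + 0.55·0.9167) ≈ 0.0320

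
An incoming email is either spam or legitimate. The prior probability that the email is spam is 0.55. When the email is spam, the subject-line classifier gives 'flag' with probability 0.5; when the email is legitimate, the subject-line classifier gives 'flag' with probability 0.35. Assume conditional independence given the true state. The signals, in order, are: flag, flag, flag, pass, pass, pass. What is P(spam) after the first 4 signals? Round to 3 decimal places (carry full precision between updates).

After 'flag': P(spam) = 0.5·0.5500 / (0.5·0.5500 + 0.35·0.4500) ≈ 0.6358
After 'flag': P(spam) = 0.5·0.6358 / (0.5·0.6358 + 0.35·0.3642) ≈ 0.7138
After 'flag': P(spam) = 0.5·0.7138 / (0.5·0.7138 + 0.35·0.2862) ≈ 0.7809
After 'pass': P(spam) = 0.5·0.7809 / (0.5·0.7809 + 0.65·0.2191) ≈ 0.7327

0.733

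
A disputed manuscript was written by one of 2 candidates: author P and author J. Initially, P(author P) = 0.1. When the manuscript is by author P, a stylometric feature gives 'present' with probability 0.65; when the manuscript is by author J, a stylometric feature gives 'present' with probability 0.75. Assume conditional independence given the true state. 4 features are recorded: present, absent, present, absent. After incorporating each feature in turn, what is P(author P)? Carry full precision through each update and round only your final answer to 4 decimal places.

0.1406

After 'present': P(author P) = 0.65·0.1000 / (0.65·0.1000 + 0.75·0.9000) ≈ 0.0878
After 'absent': P(author P) = 0.35·0.0878 / (0.35·0.0878 + 0.25·0.9122) ≈ 0.1188
After 'present': P(author P) = 0.65·0.1188 / (0.65·0.1188 + 0.75·0.8812) ≈ 0.1046
After 'absent': P(author P) = 0.35·0.1046 / (0.35·0.1046 + 0.25·0.8954) ≈ 0.1406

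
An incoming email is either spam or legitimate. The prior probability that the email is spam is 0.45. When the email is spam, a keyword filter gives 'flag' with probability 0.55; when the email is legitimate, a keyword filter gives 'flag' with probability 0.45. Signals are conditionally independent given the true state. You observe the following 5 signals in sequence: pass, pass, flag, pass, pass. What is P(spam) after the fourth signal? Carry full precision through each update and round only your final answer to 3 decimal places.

0.354

After 'pass': P(spam) = 0.45·0.4500 / (0.45·0.4500 + 0.55·0.5500) ≈ 0.4010
After 'pass': P(spam) = 0.45·0.4010 / (0.45·0.4010 + 0.55·0.5990) ≈ 0.3539
After 'flag': P(spam) = 0.55·0.3539 / (0.55·0.3539 + 0.45·0.6461) ≈ 0.4010
After 'pass': P(spam) = 0.45·0.4010 / (0.45·0.4010 + 0.55·0.5990) ≈ 0.3539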